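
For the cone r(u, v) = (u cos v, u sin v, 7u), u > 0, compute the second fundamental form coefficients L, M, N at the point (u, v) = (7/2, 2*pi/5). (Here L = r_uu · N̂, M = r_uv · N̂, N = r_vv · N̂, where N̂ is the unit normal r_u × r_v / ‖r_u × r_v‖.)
L = 0;  M = 0;  N = 49*sqrt(2)/20

Compute the unit normal N̂(u, v) = (-7*sqrt(2)*u*cos(v)/(10*Abs(u)), -7*sqrt(2)*u*sin(v)/(10*Abs(u)), sqrt(2)*u/(10*Abs(u))), and the second partials r_uu, r_uv, r_vv. Take dot products:
  L(u, v) = r_uu · N̂ = 0,
  M(u, v) = r_uv · N̂ = 0,
  N(u, v) = r_vv · N̂ = 7*sqrt(2)*u^2/(10*Abs(u)).
Evaluating at (u, v) = (7/2, 2*pi/5):
  L = 0, M = 0, N = 49*sqrt(2)/20.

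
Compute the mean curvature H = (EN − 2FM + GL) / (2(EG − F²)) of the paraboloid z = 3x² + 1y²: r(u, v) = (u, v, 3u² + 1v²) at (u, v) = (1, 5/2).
H = 115*sqrt(62)/3844

With E = 36*u^2 + 1, F = 12*u*v, G = 4*v^2 + 1, L = 6/sqrt(36*u^2 + 4*v^2 + 1), M = 0, N = 2/sqrt(36*u^2 + 4*v^2 + 1), assemble
  H = (EN − 2FM + GL) / (2(EG − F²)) = 4*(9*u^2 + 3*v^2 + 1)/(36*u^2 + 4*v^2 + 1)^(3/2).
At (u, v) = (1, 5/2): H = 115*sqrt(62)/3844.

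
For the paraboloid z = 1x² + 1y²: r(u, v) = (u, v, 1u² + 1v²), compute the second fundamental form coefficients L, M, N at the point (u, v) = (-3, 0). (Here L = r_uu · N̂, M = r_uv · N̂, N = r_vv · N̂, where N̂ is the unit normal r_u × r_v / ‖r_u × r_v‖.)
L = 2*sqrt(37)/37;  M = 0;  N = 2*sqrt(37)/37

Compute the unit normal N̂(u, v) = (-2*u/sqrt(4*u^2 + 4*v^2 + 1), -2*v/sqrt(4*u^2 + 4*v^2 + 1), 1/sqrt(4*u^2 + 4*v^2 + 1)), and the second partials r_uu, r_uv, r_vv. Take dot products:
  L(u, v) = r_uu · N̂ = 2/sqrt(4*u^2 + 4*v^2 + 1),
  M(u, v) = r_uv · N̂ = 0,
  N(u, v) = r_vv · N̂ = 2/sqrt(4*u^2 + 4*v^2 + 1).
Evaluating at (u, v) = (-3, 0):
  L = 2*sqrt(37)/37, M = 0, N = 2*sqrt(37)/37.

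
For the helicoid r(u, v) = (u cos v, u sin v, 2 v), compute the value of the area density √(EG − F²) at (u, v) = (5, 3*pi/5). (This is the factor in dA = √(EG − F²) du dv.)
√(EG − F²)|_{(5, 3*pi/5)} = sqrt(29)

E = 1, F = 0, G = u^2 + 4, so EG − F² = u^2 + 4. Taking the positive square root: √(EG − F²) = sqrt(u^2 + 4). At (u, v) = (5, 3*pi/5): sqrt(29).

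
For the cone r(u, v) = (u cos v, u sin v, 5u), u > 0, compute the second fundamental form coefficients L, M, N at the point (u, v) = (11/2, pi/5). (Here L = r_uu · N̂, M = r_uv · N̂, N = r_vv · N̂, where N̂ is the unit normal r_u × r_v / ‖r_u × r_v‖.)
L = 0;  M = 0;  N = 55*sqrt(26)/52

Compute the unit normal N̂(u, v) = (-5*sqrt(26)*u*cos(v)/(26*Abs(u)), -5*sqrt(26)*u*sin(v)/(26*Abs(u)), sqrt(26)*u/(26*Abs(u))), and the second partials r_uu, r_uv, r_vv. Take dot products:
  L(u, v) = r_uu · N̂ = 0,
  M(u, v) = r_uv · N̂ = 0,
  N(u, v) = r_vv · N̂ = 5*sqrt(26)*u^2/(26*Abs(u)).
Evaluating at (u, v) = (11/2, pi/5):
  L = 0, M = 0, N = 55*sqrt(26)/52.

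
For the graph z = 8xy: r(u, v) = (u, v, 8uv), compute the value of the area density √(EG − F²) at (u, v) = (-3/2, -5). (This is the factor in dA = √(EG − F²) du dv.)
√(EG − F²)|_{(-3/2, -5)} = sqrt(1745)

E = 64*v^2 + 1, F = 64*u*v, G = 64*u^2 + 1, so EG − F² = 64*u^2 + 64*v^2 + 1. Taking the positive square root: √(EG − F²) = sqrt(64*u^2 + 64*v^2 + 1). At (u, v) = (-3/2, -5): sqrt(1745).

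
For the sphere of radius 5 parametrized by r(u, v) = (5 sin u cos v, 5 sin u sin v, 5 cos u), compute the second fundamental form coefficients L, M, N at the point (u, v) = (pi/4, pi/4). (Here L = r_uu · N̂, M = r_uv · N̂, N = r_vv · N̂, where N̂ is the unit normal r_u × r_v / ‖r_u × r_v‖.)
L = -5;  M = 0;  N = -5/2

Compute the unit normal N̂(u, v) = (sin(u)^2*cos(v)/Abs(sin(u)), sin(u)^2*sin(v)/Abs(sin(u)), sin(2*u)/(2*Abs(sin(u)))), and the second partials r_uu, r_uv, r_vv. Take dot products:
  L(u, v) = r_uu · N̂ = -5*sin(u)/Abs(sin(u)),
  M(u, v) = r_uv · N̂ = 0,
  N(u, v) = r_vv · N̂ = -5*sin(u)^3/Abs(sin(u)).
Evaluating at (u, v) = (pi/4, pi/4):
  L = -5, M = 0, N = -5/2.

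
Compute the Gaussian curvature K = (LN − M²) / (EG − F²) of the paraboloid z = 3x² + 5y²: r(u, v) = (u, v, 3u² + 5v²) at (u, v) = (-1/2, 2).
K = 3/8405

Coefficients of the first fundamental form: E = 36*u^2 + 1, F = 60*u*v, G = 100*v^2 + 1.
Coefficients of the second fundamental form: L = 6/sqrt(36*u^2 + 100*v^2 + 1), M = 0, N = 10/sqrt(36*u^2 + 100*v^2 + 1).
Assemble K = (LN − M²)/(EG − F²) = 60/(1296*u^4 + 7200*u^2*v^2 + 72*u^2 + 10000*v^4 + 200*v^2 + 1). At (u, v) = (-1/2, 2): K = 3/8405.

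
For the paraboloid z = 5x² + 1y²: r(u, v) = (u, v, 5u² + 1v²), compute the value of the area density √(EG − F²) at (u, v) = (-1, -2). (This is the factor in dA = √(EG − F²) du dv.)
√(EG − F²)|_{(-1, -2)} = 3*sqrt(13)

E = 100*u^2 + 1, F = 20*u*v, G = 4*v^2 + 1, so EG − F² = 100*u^2 + 4*v^2 + 1. Taking the positive square root: √(EG − F²) = sqrt(100*u^2 + 4*v^2 + 1). At (u, v) = (-1, -2): 3*sqrt(13).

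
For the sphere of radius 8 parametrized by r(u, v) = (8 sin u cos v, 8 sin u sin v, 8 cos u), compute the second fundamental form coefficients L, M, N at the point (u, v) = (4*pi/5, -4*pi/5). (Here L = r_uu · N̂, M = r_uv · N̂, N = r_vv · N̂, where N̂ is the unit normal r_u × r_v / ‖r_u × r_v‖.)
L = -8;  M = 0;  N = -5 + sqrt(5)

Compute the unit normal N̂(u, v) = (sin(u)^2*cos(v)/Abs(sin(u)), sin(u)^2*sin(v)/Abs(sin(u)), sin(2*u)/(2*Abs(sin(u)))), and the second partials r_uu, r_uv, r_vv. Take dot products:
  L(u, v) = r_uu · N̂ = -8*sin(u)/Abs(sin(u)),
  M(u, v) = r_uv · N̂ = 0,
  N(u, v) = r_vv · N̂ = -8*sin(u)^3/Abs(sin(u)).
Evaluating at (u, v) = (4*pi/5, -4*pi/5):
  L = -8, M = 0, N = -5 + sqrt(5).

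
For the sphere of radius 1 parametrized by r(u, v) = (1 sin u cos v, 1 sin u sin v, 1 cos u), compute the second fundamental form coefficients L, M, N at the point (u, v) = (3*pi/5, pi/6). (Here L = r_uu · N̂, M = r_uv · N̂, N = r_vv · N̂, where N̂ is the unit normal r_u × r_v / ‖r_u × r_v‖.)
L = -1;  M = 0;  N = -5/8 - sqrt(5)/8

Compute the unit normal N̂(u, v) = (sin(u)^2*cos(v)/Abs(sin(u)), sin(u)^2*sin(v)/Abs(sin(u)), sin(2*u)/(2*Abs(sin(u)))), and the second partials r_uu, r_uv, r_vv. Take dot products:
  L(u, v) = r_uu · N̂ = -sin(u)/Abs(sin(u)),
  M(u, v) = r_uv · N̂ = 0,
  N(u, v) = r_vv · N̂ = -sin(u)^3/Abs(sin(u)).
Evaluating at (u, v) = (3*pi/5, pi/6):
  L = -1, M = 0, N = -5/8 - sqrt(5)/8.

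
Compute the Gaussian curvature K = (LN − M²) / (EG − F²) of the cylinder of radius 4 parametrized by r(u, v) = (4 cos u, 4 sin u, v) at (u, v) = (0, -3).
K = 0

Coefficients of the first fundamental form: E = 16, F = 0, G = 1.
Coefficients of the second fundamental form: L = -4, M = 0, N = 0.
Assemble K = (LN − M²)/(EG − F²) = 0. At (u, v) = (0, -3): K = 0.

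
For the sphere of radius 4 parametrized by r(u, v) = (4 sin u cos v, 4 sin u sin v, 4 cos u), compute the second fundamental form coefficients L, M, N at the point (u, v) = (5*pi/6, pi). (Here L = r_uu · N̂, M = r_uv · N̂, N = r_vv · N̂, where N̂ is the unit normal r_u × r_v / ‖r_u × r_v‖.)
L = -4;  M = 0;  N = -1

Compute the unit normal N̂(u, v) = (sin(u)^2*cos(v)/Abs(sin(u)), sin(u)^2*sin(v)/Abs(sin(u)), sin(2*u)/(2*Abs(sin(u)))), and the second partials r_uu, r_uv, r_vv. Take dot products:
  L(u, v) = r_uu · N̂ = -4*sin(u)/Abs(sin(u)),
  M(u, v) = r_uv · N̂ = 0,
  N(u, v) = r_vv · N̂ = -4*sin(u)^3/Abs(sin(u)).
Evaluating at (u, v) = (5*pi/6, pi):
  L = -4, M = 0, N = -1.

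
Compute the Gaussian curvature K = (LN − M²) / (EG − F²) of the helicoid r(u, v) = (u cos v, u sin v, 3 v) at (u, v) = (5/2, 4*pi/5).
K = -144/3721

Coefficients of the first fundamental form: E = 1, F = 0, G = u^2 + 9.
Coefficients of the second fundamental form: L = 0, M = -3/sqrt(u^2 + 9), N = 0.
Assemble K = (LN − M²)/(EG − F²) = -9/(u^2 + 9)^2. At (u, v) = (5/2, 4*pi/5): K = -144/3721.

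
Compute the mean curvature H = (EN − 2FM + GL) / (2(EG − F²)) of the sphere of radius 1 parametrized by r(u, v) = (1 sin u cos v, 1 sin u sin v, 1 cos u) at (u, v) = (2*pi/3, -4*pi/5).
H = -1

With E = 1, F = 0, G = sin(u)^2, L = -sin(u)/Abs(sin(u)), M = 0, N = -sin(u)^3/Abs(sin(u)), assemble
  H = (EN − 2FM + GL) / (2(EG − F²)) = -sin(u)/Abs(sin(u)).
At (u, v) = (2*pi/3, -4*pi/5): H = -1.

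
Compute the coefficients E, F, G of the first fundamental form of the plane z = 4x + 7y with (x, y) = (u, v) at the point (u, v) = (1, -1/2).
E = 17;  F = 28;  G = 50

Partials: r_u = (1, 0, 4), r_v = (0, 1, 7). As functions of (u, v):
  E = r_u · r_u = 17,
  F = r_u · r_v = 28,
  G = r_v · r_v = 50.
Evaluating at (u, v) = (1, -1/2): E = 17, F = 28, G = 50.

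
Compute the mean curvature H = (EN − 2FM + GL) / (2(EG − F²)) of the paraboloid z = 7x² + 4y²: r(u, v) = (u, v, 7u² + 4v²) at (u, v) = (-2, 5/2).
H = 5947*sqrt(1185)/1404225

With E = 196*u^2 + 1, F = 112*u*v, G = 64*v^2 + 1, L = 14/sqrt(196*u^2 + 64*v^2 + 1), M = 0, N = 8/sqrt(196*u^2 + 64*v^2 + 1), assemble
  H = (EN − 2FM + GL) / (2(EG − F²)) = (784*u^2 + 448*v^2 + 11)/(196*u^2 + 64*v^2 + 1)^(3/2).
At (u, v) = (-2, 5/2): H = 5947*sqrt(1185)/1404225.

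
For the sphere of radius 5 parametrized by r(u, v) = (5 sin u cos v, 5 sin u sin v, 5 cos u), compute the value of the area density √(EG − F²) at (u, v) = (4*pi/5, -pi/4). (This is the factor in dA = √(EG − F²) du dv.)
√(EG − F²)|_{(4*pi/5, -pi/4)} = 25*sqrt(10 - 2*sqrt(5))/4

E = 25, F = 0, G = 25*sin(u)^2, so EG − F² = 625*sin(u)^2. Taking the positive square root: √(EG − F²) = 25*Abs(sin(u)). At (u, v) = (4*pi/5, -pi/4): 25*sqrt(10 - 2*sqrt(5))/4.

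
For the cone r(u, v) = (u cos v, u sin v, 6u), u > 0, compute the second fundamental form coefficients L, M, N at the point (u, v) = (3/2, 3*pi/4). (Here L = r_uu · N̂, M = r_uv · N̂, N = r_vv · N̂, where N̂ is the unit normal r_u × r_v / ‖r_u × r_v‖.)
L = 0;  M = 0;  N = 9*sqrt(37)/37

Compute the unit normal N̂(u, v) = (-6*sqrt(37)*u*cos(v)/(37*Abs(u)), -6*sqrt(37)*u*sin(v)/(37*Abs(u)), sqrt(37)*u/(37*Abs(u))), and the second partials r_uu, r_uv, r_vv. Take dot products:
  L(u, v) = r_uu · N̂ = 0,
  M(u, v) = r_uv · N̂ = 0,
  N(u, v) = r_vv · N̂ = 6*sqrt(37)*u^2/(37*Abs(u)).
Evaluating at (u, v) = (3/2, 3*pi/4):
  L = 0, M = 0, N = 9*sqrt(37)/37.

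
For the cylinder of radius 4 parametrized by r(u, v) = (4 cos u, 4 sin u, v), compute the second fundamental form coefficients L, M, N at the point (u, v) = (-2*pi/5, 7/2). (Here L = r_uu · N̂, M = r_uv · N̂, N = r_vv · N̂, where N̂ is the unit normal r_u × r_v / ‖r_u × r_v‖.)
L = -4;  M = 0;  N = 0

Compute the unit normal N̂(u, v) = (cos(u), sin(u), 0), and the second partials r_uu, r_uv, r_vv. Take dot products:
  L(u, v) = r_uu · N̂ = -4,
  M(u, v) = r_uv · N̂ = 0,
  N(u, v) = r_vv · N̂ = 0.
Evaluating at (u, v) = (-2*pi/5, 7/2):
  L = -4, M = 0, N = 0.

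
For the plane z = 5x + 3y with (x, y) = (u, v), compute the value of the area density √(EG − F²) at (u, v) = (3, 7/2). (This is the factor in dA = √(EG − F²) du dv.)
√(EG − F²)|_{(3, 7/2)} = sqrt(35)

E = 26, F = 15, G = 10, so EG − F² = 35. Taking the positive square root: √(EG − F²) = sqrt(35). At (u, v) = (3, 7/2): sqrt(35).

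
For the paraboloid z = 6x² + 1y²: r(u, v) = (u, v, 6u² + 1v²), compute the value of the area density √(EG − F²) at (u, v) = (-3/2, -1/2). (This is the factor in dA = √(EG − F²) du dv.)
√(EG − F²)|_{(-3/2, -1/2)} = sqrt(326)

E = 144*u^2 + 1, F = 24*u*v, G = 4*v^2 + 1, so EG − F² = 144*u^2 + 4*v^2 + 1. Taking the positive square root: √(EG − F²) = sqrt(144*u^2 + 4*v^2 + 1). At (u, v) = (-3/2, -1/2): sqrt(326).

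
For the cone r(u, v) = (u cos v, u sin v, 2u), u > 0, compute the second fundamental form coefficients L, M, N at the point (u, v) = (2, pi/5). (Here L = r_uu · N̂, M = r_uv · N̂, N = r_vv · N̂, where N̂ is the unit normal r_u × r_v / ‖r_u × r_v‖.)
L = 0;  M = 0;  N = 4*sqrt(5)/5

Compute the unit normal N̂(u, v) = (-2*sqrt(5)*u*cos(v)/(5*Abs(u)), -2*sqrt(5)*u*sin(v)/(5*Abs(u)), sqrt(5)*u/(5*Abs(u))), and the second partials r_uu, r_uv, r_vv. Take dot products:
  L(u, v) = r_uu · N̂ = 0,
  M(u, v) = r_uv · N̂ = 0,
  N(u, v) = r_vv · N̂ = 2*sqrt(5)*u^2/(5*Abs(u)).
Evaluating at (u, v) = (2, pi/5):
  L = 0, M = 0, N = 4*sqrt(5)/5.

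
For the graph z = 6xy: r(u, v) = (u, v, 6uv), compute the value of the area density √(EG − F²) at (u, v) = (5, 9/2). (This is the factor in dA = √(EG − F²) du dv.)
√(EG − F²)|_{(5, 9/2)} = sqrt(1630)

E = 36*v^2 + 1, F = 36*u*v, G = 36*u^2 + 1, so EG − F² = 36*u^2 + 36*v^2 + 1. Taking the positive square root: √(EG − F²) = sqrt(36*u^2 + 36*v^2 + 1). At (u, v) = (5, 9/2): sqrt(1630).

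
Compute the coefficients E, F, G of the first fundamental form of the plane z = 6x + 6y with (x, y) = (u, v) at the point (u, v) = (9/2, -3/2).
E = 37;  F = 36;  G = 37

Partials: r_u = (1, 0, 6), r_v = (0, 1, 6). As functions of (u, v):
  E = r_u · r_u = 37,
  F = r_u · r_v = 36,
  G = r_v · r_v = 37.
Evaluating at (u, v) = (9/2, -3/2): E = 37, F = 36, G = 37.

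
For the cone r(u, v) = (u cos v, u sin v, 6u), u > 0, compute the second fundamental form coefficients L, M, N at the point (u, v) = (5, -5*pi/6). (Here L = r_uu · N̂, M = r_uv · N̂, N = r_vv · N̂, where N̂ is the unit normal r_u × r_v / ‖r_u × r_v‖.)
L = 0;  M = 0;  N = 30*sqrt(37)/37

Compute the unit normal N̂(u, v) = (-6*sqrt(37)*u*cos(v)/(37*Abs(u)), -6*sqrt(37)*u*sin(v)/(37*Abs(u)), sqrt(37)*u/(37*Abs(u))), and the second partials r_uu, r_uv, r_vv. Take dot products:
  L(u, v) = r_uu · N̂ = 0,
  M(u, v) = r_uv · N̂ = 0,
  N(u, v) = r_vv · N̂ = 6*sqrt(37)*u^2/(37*Abs(u)).
Evaluating at (u, v) = (5, -5*pi/6):
  L = 0, M = 0, N = 30*sqrt(37)/37.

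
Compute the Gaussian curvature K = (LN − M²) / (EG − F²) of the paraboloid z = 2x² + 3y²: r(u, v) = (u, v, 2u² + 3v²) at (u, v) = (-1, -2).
K = 24/25921

Coefficients of the first fundamental form: E = 16*u^2 + 1, F = 24*u*v, G = 36*v^2 + 1.
Coefficients of the second fundamental form: L = 4/sqrt(16*u^2 + 36*v^2 + 1), M = 0, N = 6/sqrt(16*u^2 + 36*v^2 + 1).
Assemble K = (LN − M²)/(EG − F²) = 24/(256*u^4 + 1152*u^2*v^2 + 32*u^2 + 1296*v^4 + 72*v^2 + 1). At (u, v) = (-1, -2): K = 24/25921.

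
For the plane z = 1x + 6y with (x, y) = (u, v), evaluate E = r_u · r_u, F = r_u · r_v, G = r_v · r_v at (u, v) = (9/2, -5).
E = 2;  F = 6;  G = 37

Partials: r_u = (1, 0, 1), r_v = (0, 1, 6). As functions of (u, v):
  E = r_u · r_u = 2,
  F = r_u · r_v = 6,
  G = r_v · r_v = 37.
Evaluating at (u, v) = (9/2, -5): E = 2, F = 6, G = 37.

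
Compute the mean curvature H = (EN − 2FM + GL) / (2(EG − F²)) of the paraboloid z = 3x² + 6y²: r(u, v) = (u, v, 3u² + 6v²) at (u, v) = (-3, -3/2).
H = 2925*sqrt(649)/421201

With E = 36*u^2 + 1, F = 72*u*v, G = 144*v^2 + 1, L = 6/sqrt(36*u^2 + 144*v^2 + 1), M = 0, N = 12/sqrt(36*u^2 + 144*v^2 + 1), assemble
  H = (EN − 2FM + GL) / (2(EG − F²)) = 9*(24*u^2 + 48*v^2 + 1)/(36*u^2 + 144*v^2 + 1)^(3/2).
At (u, v) = (-3, -3/2): H = 2925*sqrt(649)/421201.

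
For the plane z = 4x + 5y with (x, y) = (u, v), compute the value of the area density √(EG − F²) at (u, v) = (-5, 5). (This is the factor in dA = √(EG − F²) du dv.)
√(EG − F²)|_{(-5, 5)} = sqrt(42)

E = 17, F = 20, G = 26, so EG − F² = 42. Taking the positive square root: √(EG − F²) = sqrt(42). At (u, v) = (-5, 5): sqrt(42).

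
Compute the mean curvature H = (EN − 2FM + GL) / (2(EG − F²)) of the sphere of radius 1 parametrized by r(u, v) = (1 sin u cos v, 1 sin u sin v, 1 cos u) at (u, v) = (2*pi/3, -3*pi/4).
H = -1

With E = 1, F = 0, G = sin(u)^2, L = -sin(u)/Abs(sin(u)), M = 0, N = -sin(u)^3/Abs(sin(u)), assemble
  H = (EN − 2FM + GL) / (2(EG − F²)) = -sin(u)/Abs(sin(u)).
At (u, v) = (2*pi/3, -3*pi/4): H = -1.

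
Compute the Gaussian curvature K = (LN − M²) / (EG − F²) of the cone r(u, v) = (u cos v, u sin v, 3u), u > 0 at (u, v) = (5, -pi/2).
K = 0

Coefficients of the first fundamental form: E = 10, F = 0, G = u^2.
Coefficients of the second fundamental form: L = 0, M = 0, N = 3*sqrt(10)*u^2/(10*Abs(u)).
Assemble K = (LN − M²)/(EG − F²) = 0. At (u, v) = (5, -pi/2): K = 0.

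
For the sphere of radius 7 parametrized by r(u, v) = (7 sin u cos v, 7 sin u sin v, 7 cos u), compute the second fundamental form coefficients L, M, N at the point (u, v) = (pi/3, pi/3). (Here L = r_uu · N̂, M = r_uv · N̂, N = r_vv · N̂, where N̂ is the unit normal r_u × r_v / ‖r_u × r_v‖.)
L = -7;  M = 0;  N = -21/4

Compute the unit normal N̂(u, v) = (sin(u)^2*cos(v)/Abs(sin(u)), sin(u)^2*sin(v)/Abs(sin(u)), sin(2*u)/(2*Abs(sin(u)))), and the second partials r_uu, r_uv, r_vv. Take dot products:
  L(u, v) = r_uu · N̂ = -7*sin(u)/Abs(sin(u)),
  M(u, v) = r_uv · N̂ = 0,
  N(u, v) = r_vv · N̂ = -7*sin(u)^3/Abs(sin(u)).
Evaluating at (u, v) = (pi/3, pi/3):
  L = -7, M = 0, N = -21/4.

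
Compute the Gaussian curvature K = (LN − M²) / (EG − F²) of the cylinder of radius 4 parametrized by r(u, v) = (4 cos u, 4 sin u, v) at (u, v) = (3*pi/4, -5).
K = 0

Coefficients of the first fundamental form: E = 16, F = 0, G = 1.
Coefficients of the second fundamental form: L = -4, M = 0, N = 0.
Assemble K = (LN − M²)/(EG − F²) = 0. At (u, v) = (3*pi/4, -5): K = 0.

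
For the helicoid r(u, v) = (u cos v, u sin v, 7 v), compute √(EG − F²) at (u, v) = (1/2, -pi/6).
√(EG − F²)|_{(1/2, -pi/6)} = sqrt(197)/2

E = 1, F = 0, G = u^2 + 49; EG − F² = u^2 + 49; √(EG − F²) = sqrt(u^2 + 49). At the given point: sqrt(197)/2.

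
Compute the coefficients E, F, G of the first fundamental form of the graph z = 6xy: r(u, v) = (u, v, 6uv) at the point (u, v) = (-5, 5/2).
E = 226;  F = -450;  G = 901

Partials: r_u = (1, 0, 6*v), r_v = (0, 1, 6*u). As functions of (u, v):
  E = r_u · r_u = 36*v^2 + 1,
  F = r_u · r_v = 36*u*v,
  G = r_v · r_v = 36*u^2 + 1.
Evaluating at (u, v) = (-5, 5/2): E = 226, F = -450, G = 901.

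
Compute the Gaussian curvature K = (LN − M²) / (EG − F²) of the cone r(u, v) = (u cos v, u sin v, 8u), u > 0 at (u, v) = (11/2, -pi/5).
K = 0

Coefficients of the first fundamental form: E = 65, F = 0, G = u^2.
Coefficients of the second fundamental form: L = 0, M = 0, N = 8*sqrt(65)*u^2/(65*Abs(u)).
Assemble K = (LN − M²)/(EG − F²) = 0. At (u, v) = (11/2, -pi/5): K = 0.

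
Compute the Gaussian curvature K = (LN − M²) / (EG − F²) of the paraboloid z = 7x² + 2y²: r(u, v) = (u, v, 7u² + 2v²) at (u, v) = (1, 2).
K = 56/68121

Coefficients of the first fundamental form: E = 196*u^2 + 1, F = 56*u*v, G = 16*v^2 + 1.
Coefficients of the second fundamental form: L = 14/sqrt(196*u^2 + 16*v^2 + 1), M = 0, N = 4/sqrt(196*u^2 + 16*v^2 + 1).
Assemble K = (LN − M²)/(EG − F²) = 56/(38416*u^4 + 6272*u^2*v^2 + 392*u^2 + 256*v^4 + 32*v^2 + 1). At (u, v) = (1, 2): K = 56/68121.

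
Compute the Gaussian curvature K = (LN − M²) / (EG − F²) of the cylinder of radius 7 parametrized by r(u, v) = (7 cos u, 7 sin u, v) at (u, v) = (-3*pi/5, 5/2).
K = 0

Coefficients of the first fundamental form: E = 49, F = 0, G = 1.
Coefficients of the second fundamental form: L = -7, M = 0, N = 0.
Assemble K = (LN − M²)/(EG − F²) = 0. At (u, v) = (-3*pi/5, 5/2): K = 0.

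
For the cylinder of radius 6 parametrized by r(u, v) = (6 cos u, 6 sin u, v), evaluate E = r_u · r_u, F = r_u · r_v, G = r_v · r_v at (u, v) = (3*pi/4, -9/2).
E = 36;  F = 0;  G = 1

Partials: r_u = (-6*sin(u), 6*cos(u), 0), r_v = (0, 0, 1). As functions of (u, v):
  E = r_u · r_u = 36,
  F = r_u · r_v = 0,
  G = r_v · r_v = 1.
Evaluating at (u, v) = (3*pi/4, -9/2): E = 36, F = 0, G = 1.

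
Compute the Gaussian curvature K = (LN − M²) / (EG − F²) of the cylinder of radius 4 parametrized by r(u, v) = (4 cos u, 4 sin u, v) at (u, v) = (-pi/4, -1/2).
K = 0

Coefficients of the first fundamental form: E = 16, F = 0, G = 1.
Coefficients of the second fundamental form: L = -4, M = 0, N = 0.
Assemble K = (LN − M²)/(EG − F²) = 0. At (u, v) = (-pi/4, -1/2): K = 0.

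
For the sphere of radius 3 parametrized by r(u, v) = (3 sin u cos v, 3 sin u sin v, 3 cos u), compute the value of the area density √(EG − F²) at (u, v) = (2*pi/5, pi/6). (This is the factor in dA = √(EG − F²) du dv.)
√(EG − F²)|_{(2*pi/5, pi/6)} = 9*sqrt(2*sqrt(5) + 10)/4

E = 9, F = 0, G = 9*sin(u)^2, so EG − F² = 81*sin(u)^2. Taking the positive square root: √(EG − F²) = 9*Abs(sin(u)). At (u, v) = (2*pi/5, pi/6): 9*sqrt(2*sqrt(5) + 10)/4.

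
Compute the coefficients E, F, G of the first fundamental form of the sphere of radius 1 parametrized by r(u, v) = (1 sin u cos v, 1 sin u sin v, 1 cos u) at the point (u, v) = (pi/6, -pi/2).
E = 1;  F = 0;  G = 1/4

Partials: r_u = (cos(u)*cos(v), sin(v)*cos(u), -sin(u)), r_v = (-sin(u)*sin(v), sin(u)*cos(v), 0). As functions of (u, v):
  E = r_u · r_u = 1,
  F = r_u · r_v = 0,
  G = r_v · r_v = sin(u)^2.
Evaluating at (u, v) = (pi/6, -pi/2): E = 1, F = 0, G = 1/4.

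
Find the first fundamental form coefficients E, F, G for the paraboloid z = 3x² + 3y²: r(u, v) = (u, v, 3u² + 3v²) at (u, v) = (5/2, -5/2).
E = 226;  F = -225;  G = 226

Partials: r_u = (1, 0, 6*u), r_v = (0, 1, 6*v). As functions of (u, v):
  E = r_u · r_u = 36*u^2 + 1,
  F = r_u · r_v = 36*u*v,
  G = r_v · r_v = 36*v^2 + 1.
Evaluating at (u, v) = (5/2, -5/2): E = 226, F = -225, G = 226.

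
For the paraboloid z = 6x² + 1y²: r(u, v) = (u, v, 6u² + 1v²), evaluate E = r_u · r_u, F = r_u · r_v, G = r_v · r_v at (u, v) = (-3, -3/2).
E = 1297;  F = 108;  G = 10

Partials: r_u = (1, 0, 12*u), r_v = (0, 1, 2*v). As functions of (u, v):
  E = r_u · r_u = 144*u^2 + 1,
  F = r_u · r_v = 24*u*v,
  G = r_v · r_v = 4*v^2 + 1.
Evaluating at (u, v) = (-3, -3/2): E = 1297, F = 108, G = 10.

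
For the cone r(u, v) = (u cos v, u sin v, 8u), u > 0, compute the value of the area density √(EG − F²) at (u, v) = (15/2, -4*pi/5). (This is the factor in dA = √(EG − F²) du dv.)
√(EG − F²)|_{(15/2, -4*pi/5)} = 15*sqrt(65)/2

E = 65, F = 0, G = u^2, so EG − F² = 65*u^2. Taking the positive square root: √(EG − F²) = sqrt(65)*Abs(u). At (u, v) = (15/2, -4*pi/5): 15*sqrt(65)/2.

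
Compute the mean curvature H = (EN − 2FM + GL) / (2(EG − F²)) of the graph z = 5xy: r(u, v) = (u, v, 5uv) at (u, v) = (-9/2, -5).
H = -22500*sqrt(4529)/20511841

With E = 25*v^2 + 1, F = 25*u*v, G = 25*u^2 + 1, L = 0, M = 5/sqrt(25*u^2 + 25*v^2 + 1), N = 0, assemble
  H = (EN − 2FM + GL) / (2(EG − F²)) = -125*u*v/(25*u^2 + 25*v^2 + 1)^(3/2).
At (u, v) = (-9/2, -5): H = -22500*sqrt(4529)/20511841.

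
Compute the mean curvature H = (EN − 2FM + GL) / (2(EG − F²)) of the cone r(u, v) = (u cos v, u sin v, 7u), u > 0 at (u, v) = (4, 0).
H = 7*sqrt(2)/80

With E = 50, F = 0, G = u^2, L = 0, M = 0, N = 7*sqrt(2)*u^2/(10*Abs(u)), assemble
  H = (EN − 2FM + GL) / (2(EG − F²)) = 7*sqrt(2)/(20*Abs(u)).
At (u, v) = (4, 0): H = 7*sqrt(2)/80.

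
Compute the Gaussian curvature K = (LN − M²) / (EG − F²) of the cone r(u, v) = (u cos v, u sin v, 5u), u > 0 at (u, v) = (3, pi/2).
K = 0

Coefficients of the first fundamental form: E = 26, F = 0, G = u^2.
Coefficients of the second fundamental form: L = 0, M = 0, N = 5*sqrt(26)*u^2/(26*Abs(u)).
Assemble K = (LN − M²)/(EG − F²) = 0. At (u, v) = (3, pi/2): K = 0.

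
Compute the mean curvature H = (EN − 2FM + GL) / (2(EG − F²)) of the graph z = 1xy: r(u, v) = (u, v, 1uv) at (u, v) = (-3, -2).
H = -3*sqrt(14)/98

With E = v^2 + 1, F = u*v, G = u^2 + 1, L = 0, M = 1/sqrt(u^2 + v^2 + 1), N = 0, assemble
  H = (EN − 2FM + GL) / (2(EG − F²)) = -u*v/(u^2 + v^2 + 1)^(3/2).
At (u, v) = (-3, -2): H = -3*sqrt(14)/98.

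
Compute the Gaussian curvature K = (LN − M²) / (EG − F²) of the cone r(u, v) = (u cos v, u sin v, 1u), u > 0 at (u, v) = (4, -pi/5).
K = 0

Coefficients of the first fundamental form: E = 2, F = 0, G = u^2.
Coefficients of the second fundamental form: L = 0, M = 0, N = sqrt(2)*u^2/(2*Abs(u)).
Assemble K = (LN − M²)/(EG − F²) = 0. At (u, v) = (4, -pi/5): K = 0.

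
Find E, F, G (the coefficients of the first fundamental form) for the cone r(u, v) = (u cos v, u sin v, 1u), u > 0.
E = 2;  F = 0;  G = u^2

Compute partials: r_u = (cos(v), sin(v), 1), r_v = (-u*sin(v), u*cos(v), 0). Then
  E = r_u · r_u = 2,
  F = r_u · r_v = 0,
  G = r_v · r_v = u^2.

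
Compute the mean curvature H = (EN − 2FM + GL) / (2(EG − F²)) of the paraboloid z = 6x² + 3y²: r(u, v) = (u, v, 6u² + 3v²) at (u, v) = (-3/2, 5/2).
H = 2331*sqrt(22)/60500

With E = 144*u^2 + 1, F = 72*u*v, G = 36*v^2 + 1, L = 12/sqrt(144*u^2 + 36*v^2 + 1), M = 0, N = 6/sqrt(144*u^2 + 36*v^2 + 1), assemble
  H = (EN − 2FM + GL) / (2(EG − F²)) = 9*(48*u^2 + 24*v^2 + 1)/(144*u^2 + 36*v^2 + 1)^(3/2).
At (u, v) = (-3/2, 5/2): H = 2331*sqrt(22)/60500.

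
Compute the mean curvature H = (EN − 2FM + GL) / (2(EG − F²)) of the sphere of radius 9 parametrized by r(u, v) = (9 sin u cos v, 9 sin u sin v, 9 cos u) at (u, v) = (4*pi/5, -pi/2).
H = -1/9

With E = 81, F = 0, G = 81*sin(u)^2, L = -9*sin(u)/Abs(sin(u)), M = 0, N = -9*sin(u)^3/Abs(sin(u)), assemble
  H = (EN − 2FM + GL) / (2(EG − F²)) = -sin(u)/(9*Abs(sin(u))).
At (u, v) = (4*pi/5, -pi/2): H = -1/9.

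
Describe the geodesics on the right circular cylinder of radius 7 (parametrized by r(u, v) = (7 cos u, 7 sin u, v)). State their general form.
The cylinder is flat (K = 0) and locally isometric to the plane via the development (u, v) ↦ (7 u, v). Geodesics are the pre-images of straight lines: circles (v constant), vertical lines (u constant), and helices (v = c · u + d) for constants c, d.

A right cylinder has E = 7², F = 0, G = 1, so EG − F² = 7², and L = −7, M = N = 0, giving K = (LN − M²)/(EG − F²) = 0 everywhere. A flat surface is locally isometric to the Euclidean plane via the map (u, v) ↦ (7 u, v). Straight lines in the (x̃, ỹ) plane pull back to: (a) horizontal circles (v = const), (b) vertical generators (u = const), and (c) helices (7 u tan θ = v, i.e. v = c · u + d).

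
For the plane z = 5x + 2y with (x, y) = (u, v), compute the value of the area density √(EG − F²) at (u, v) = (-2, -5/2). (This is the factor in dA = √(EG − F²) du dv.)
√(EG − F²)|_{(-2, -5/2)} = sqrt(30)

E = 26, F = 10, G = 5, so EG − F² = 30. Taking the positive square root: √(EG − F²) = sqrt(30). At (u, v) = (-2, -5/2): sqrt(30).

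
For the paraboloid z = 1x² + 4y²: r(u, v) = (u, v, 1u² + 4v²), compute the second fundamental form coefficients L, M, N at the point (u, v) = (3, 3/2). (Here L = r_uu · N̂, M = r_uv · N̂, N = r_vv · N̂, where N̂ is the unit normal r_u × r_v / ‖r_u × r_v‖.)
L = 2*sqrt(181)/181;  M = 0;  N = 8*sqrt(181)/181

Compute the unit normal N̂(u, v) = (-2*u/sqrt(4*u^2 + 64*v^2 + 1), -8*v/sqrt(4*u^2 + 64*v^2 + 1), 1/sqrt(4*u^2 + 64*v^2 + 1)), and the second partials r_uu, r_uv, r_vv. Take dot products:
  L(u, v) = r_uu · N̂ = 2/sqrt(4*u^2 + 64*v^2 + 1),
  M(u, v) = r_uv · N̂ = 0,
  N(u, v) = r_vv · N̂ = 8/sqrt(4*u^2 + 64*v^2 + 1).
Evaluating at (u, v) = (3, 3/2):
  L = 2*sqrt(181)/181, M = 0, N = 8*sqrt(181)/181.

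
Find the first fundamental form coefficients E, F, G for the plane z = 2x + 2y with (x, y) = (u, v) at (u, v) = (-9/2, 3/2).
E = 5;  F = 4;  G = 5

Partials: r_u = (1, 0, 2), r_v = (0, 1, 2). As functions of (u, v):
  E = r_u · r_u = 5,
  F = r_u · r_v = 4,
  G = r_v · r_v = 5.
Evaluating at (u, v) = (-9/2, 3/2): E = 5, F = 4, G = 5.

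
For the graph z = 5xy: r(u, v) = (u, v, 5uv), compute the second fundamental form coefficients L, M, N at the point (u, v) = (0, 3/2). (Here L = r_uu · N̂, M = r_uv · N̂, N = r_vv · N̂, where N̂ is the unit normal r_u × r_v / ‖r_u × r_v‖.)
L = 0;  M = 10*sqrt(229)/229;  N = 0

Compute the unit normal N̂(u, v) = (-5*v/sqrt(25*u^2 + 25*v^2 + 1), -5*u/sqrt(25*u^2 + 25*v^2 + 1), 1/sqrt(25*u^2 + 25*v^2 + 1)), and the second partials r_uu, r_uv, r_vv. Take dot products:
  L(u, v) = r_uu · N̂ = 0,
  M(u, v) = r_uv · N̂ = 5/sqrt(25*u^2 + 25*v^2 + 1),
  N(u, v) = r_vv · N̂ = 0.
Evaluating at (u, v) = (0, 3/2):
  L = 0, M = 10*sqrt(229)/229, N = 0.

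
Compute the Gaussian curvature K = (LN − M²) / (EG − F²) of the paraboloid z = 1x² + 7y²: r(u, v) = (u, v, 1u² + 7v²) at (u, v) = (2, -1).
K = 28/45369

Coefficients of the first fundamental form: E = 4*u^2 + 1, F = 28*u*v, G = 196*v^2 + 1.
Coefficients of the second fundamental form: L = 2/sqrt(4*u^2 + 196*v^2 + 1), M = 0, N = 14/sqrt(4*u^2 + 196*v^2 + 1).
Assemble K = (LN − M²)/(EG − F²) = 28/(16*u^4 + 1568*u^2*v^2 + 8*u^2 + 38416*v^4 + 392*v^2 + 1). At (u, v) = (2, -1): K = 28/45369.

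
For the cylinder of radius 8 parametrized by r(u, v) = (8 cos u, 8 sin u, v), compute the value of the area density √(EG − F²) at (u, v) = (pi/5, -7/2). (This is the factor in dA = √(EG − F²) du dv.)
√(EG − F²)|_{(pi/5, -7/2)} = 8

E = 64, F = 0, G = 1, so EG − F² = 64. Taking the positive square root: √(EG − F²) = 8. At (u, v) = (pi/5, -7/2): 8.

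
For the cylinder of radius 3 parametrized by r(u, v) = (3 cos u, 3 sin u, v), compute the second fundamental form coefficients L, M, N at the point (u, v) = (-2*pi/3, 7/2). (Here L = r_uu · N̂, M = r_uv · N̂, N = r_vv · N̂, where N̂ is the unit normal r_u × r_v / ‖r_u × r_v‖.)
L = -3;  M = 0;  N = 0

Compute the unit normal N̂(u, v) = (cos(u), sin(u), 0), and the second partials r_uu, r_uv, r_vv. Take dot products:
  L(u, v) = r_uu · N̂ = -3,
  M(u, v) = r_uv · N̂ = 0,
  N(u, v) = r_vv · N̂ = 0.
Evaluating at (u, v) = (-2*pi/3, 7/2):
  L = -3, M = 0, N = 0.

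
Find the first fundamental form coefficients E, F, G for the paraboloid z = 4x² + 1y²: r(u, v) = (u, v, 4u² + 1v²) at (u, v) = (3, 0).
E = 577;  F = 0;  G = 1

Partials: r_u = (1, 0, 8*u), r_v = (0, 1, 2*v). As functions of (u, v):
  E = r_u · r_u = 64*u^2 + 1,
  F = r_u · r_v = 16*u*v,
  G = r_v · r_v = 4*v^2 + 1.
Evaluating at (u, v) = (3, 0): E = 577, F = 0, G = 1.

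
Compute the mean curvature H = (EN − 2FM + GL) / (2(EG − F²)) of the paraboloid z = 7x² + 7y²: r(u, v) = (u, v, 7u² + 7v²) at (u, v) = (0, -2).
H = 5502*sqrt(785)/616225

With E = 196*u^2 + 1, F = 196*u*v, G = 196*v^2 + 1, L = 14/sqrt(196*u^2 + 196*v^2 + 1), M = 0, N = 14/sqrt(196*u^2 + 196*v^2 + 1), assemble
  H = (EN − 2FM + GL) / (2(EG − F²)) = 14*(98*u^2 + 98*v^2 + 1)/(196*u^2 + 196*v^2 + 1)^(3/2).
At (u, v) = (0, -2): H = 5502*sqrt(785)/616225.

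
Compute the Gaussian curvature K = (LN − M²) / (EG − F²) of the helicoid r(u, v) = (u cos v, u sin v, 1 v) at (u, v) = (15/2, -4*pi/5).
K = -16/52441

Coefficients of the first fundamental form: E = 1, F = 0, G = u^2 + 1.
Coefficients of the second fundamental form: L = 0, M = -1/sqrt(u^2 + 1), N = 0.
Assemble K = (LN − M²)/(EG − F²) = -1/(u^2 + 1)^2. At (u, v) = (15/2, -4*pi/5): K = -16/52441.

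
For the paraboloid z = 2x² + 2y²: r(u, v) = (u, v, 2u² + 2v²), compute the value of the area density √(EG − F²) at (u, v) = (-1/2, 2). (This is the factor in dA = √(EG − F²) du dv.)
√(EG − F²)|_{(-1/2, 2)} = sqrt(69)

E = 16*u^2 + 1, F = 16*u*v, G = 16*v^2 + 1, so EG − F² = 16*u^2 + 16*v^2 + 1. Taking the positive square root: √(EG − F²) = sqrt(16*u^2 + 16*v^2 + 1). At (u, v) = (-1/2, 2): sqrt(69).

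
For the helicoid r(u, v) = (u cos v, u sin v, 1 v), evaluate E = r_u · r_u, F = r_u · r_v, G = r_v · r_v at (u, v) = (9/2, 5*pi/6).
E = 1;  F = 0;  G = 85/4

Partials: r_u = (cos(v), sin(v), 0), r_v = (-u*sin(v), u*cos(v), 1). As functions of (u, v):
  E = r_u · r_u = 1,
  F = r_u · r_v = 0,
  G = r_v · r_v = u^2 + 1.
Evaluating at (u, v) = (9/2, 5*pi/6): E = 1, F = 0, G = 85/4.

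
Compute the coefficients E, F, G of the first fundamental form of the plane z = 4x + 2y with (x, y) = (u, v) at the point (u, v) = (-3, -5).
E = 17;  F = 8;  G = 5

Partials: r_u = (1, 0, 4), r_v = (0, 1, 2). As functions of (u, v):
  E = r_u · r_u = 17,
  F = r_u · r_v = 8,
  G = r_v · r_v = 5.
Evaluating at (u, v) = (-3, -5): E = 17, F = 8, G = 5.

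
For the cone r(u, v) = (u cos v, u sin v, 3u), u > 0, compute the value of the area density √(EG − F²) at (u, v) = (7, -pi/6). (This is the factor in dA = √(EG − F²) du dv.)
√(EG − F²)|_{(7, -pi/6)} = 7*sqrt(10)

E = 10, F = 0, G = u^2, so EG − F² = 10*u^2. Taking the positive square root: √(EG − F²) = sqrt(10)*Abs(u). At (u, v) = (7, -pi/6): 7*sqrt(10).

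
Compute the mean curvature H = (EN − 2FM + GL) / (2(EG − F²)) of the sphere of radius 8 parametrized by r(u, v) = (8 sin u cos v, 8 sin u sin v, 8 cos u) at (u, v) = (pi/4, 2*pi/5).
H = -1/8

With E = 64, F = 0, G = 64*sin(u)^2, L = -8*sin(u)/Abs(sin(u)), M = 0, N = -8*sin(u)^3/Abs(sin(u)), assemble
  H = (EN − 2FM + GL) / (2(EG − F²)) = -sin(u)/(8*Abs(sin(u))).
At (u, v) = (pi/4, 2*pi/5): H = -1/8.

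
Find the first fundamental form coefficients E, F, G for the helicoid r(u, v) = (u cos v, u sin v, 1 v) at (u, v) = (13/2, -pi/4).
E = 1;  F = 0;  G = 173/4

Partials: r_u = (cos(v), sin(v), 0), r_v = (-u*sin(v), u*cos(v), 1). As functions of (u, v):
  E = r_u · r_u = 1,
  F = r_u · r_v = 0,
  G = r_v · r_v = u^2 + 1.
Evaluating at (u, v) = (13/2, -pi/4): E = 1, F = 0, G = 173/4.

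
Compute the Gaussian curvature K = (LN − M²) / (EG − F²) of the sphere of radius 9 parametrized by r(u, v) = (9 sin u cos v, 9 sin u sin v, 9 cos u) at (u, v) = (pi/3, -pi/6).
K = 1/81

Coefficients of the first fundamental form: E = 81, F = 0, G = 81*sin(u)^2.
Coefficients of the second fundamental form: L = -9*sin(u)/Abs(sin(u)), M = 0, N = -9*sin(u)^3/Abs(sin(u)).
Assemble K = (LN − M²)/(EG − F²) = 1/81. At (u, v) = (pi/3, -pi/6): K = 1/81.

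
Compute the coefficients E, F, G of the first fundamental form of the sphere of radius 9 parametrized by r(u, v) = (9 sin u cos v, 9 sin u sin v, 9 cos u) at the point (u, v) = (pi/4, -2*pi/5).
E = 81;  F = 0;  G = 81/2

Partials: r_u = (9*cos(u)*cos(v), 9*sin(v)*cos(u), -9*sin(u)), r_v = (-9*sin(u)*sin(v), 9*sin(u)*cos(v), 0). As functions of (u, v):
  E = r_u · r_u = 81,
  F = r_u · r_v = 0,
  G = r_v · r_v = 81*sin(u)^2.
Evaluating at (u, v) = (pi/4, -2*pi/5): E = 81, F = 0, G = 81/2.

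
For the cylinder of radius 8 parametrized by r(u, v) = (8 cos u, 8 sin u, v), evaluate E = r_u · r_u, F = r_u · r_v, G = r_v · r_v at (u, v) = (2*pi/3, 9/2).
E = 64;  F = 0;  G = 1

Partials: r_u = (-8*sin(u), 8*cos(u), 0), r_v = (0, 0, 1). As functions of (u, v):
  E = r_u · r_u = 64,
  F = r_u · r_v = 0,
  G = r_v · r_v = 1.
Evaluating at (u, v) = (2*pi/3, 9/2): E = 64, F = 0, G = 1.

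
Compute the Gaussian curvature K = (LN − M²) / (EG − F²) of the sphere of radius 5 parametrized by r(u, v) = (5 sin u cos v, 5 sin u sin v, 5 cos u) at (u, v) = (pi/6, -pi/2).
K = 1/25

Coefficients of the first fundamental form: E = 25, F = 0, G = 25*sin(u)^2.
Coefficients of the second fundamental form: L = -5*sin(u)/Abs(sin(u)), M = 0, N = -5*sin(u)^3/Abs(sin(u)).
Assemble K = (LN − M²)/(EG − F²) = 1/25. At (u, v) = (pi/6, -pi/2): K = 1/25.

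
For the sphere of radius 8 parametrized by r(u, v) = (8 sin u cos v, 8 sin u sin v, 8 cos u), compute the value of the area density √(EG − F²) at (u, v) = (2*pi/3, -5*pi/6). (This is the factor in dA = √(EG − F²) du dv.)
√(EG − F²)|_{(2*pi/3, -5*pi/6)} = 32*sqrt(3)

E = 64, F = 0, G = 64*sin(u)^2, so EG − F² = 4096*sin(u)^2. Taking the positive square root: √(EG − F²) = 64*Abs(sin(u)). At (u, v) = (2*pi/3, -5*pi/6): 32*sqrt(3).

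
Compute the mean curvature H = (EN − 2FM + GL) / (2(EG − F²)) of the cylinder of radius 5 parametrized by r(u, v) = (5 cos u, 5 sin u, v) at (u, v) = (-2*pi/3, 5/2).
H = -1/10

With E = 25, F = 0, G = 1, L = -5, M = 0, N = 0, assemble
  H = (EN − 2FM + GL) / (2(EG − F²)) = -1/10.
At (u, v) = (-2*pi/3, 5/2): H = -1/10.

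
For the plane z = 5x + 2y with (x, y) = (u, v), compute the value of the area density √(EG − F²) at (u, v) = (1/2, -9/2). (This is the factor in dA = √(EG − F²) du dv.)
√(EG − F²)|_{(1/2, -9/2)} = sqrt(30)

E = 26, F = 10, G = 5, so EG − F² = 30. Taking the positive square root: √(EG − F²) = sqrt(30). At (u, v) = (1/2, -9/2): sqrt(30).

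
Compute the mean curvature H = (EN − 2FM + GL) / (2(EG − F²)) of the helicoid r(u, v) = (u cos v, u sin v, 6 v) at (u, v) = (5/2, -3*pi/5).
H = 0

With E = 1, F = 0, G = u^2 + 36, L = 0, M = -6/sqrt(u^2 + 36), N = 0, assemble
  H = (EN − 2FM + GL) / (2(EG − F²)) = 0.
At (u, v) = (5/2, -3*pi/5): H = 0.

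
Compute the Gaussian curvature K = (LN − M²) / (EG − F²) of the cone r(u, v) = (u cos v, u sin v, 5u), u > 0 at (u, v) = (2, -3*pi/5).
K = 0

Coefficients of the first fundamental form: E = 26, F = 0, G = u^2.
Coefficients of the second fundamental form: L = 0, M = 0, N = 5*sqrt(26)*u^2/(26*Abs(u)).
Assemble K = (LN − M²)/(EG − F²) = 0. At (u, v) = (2, -3*pi/5): K = 0.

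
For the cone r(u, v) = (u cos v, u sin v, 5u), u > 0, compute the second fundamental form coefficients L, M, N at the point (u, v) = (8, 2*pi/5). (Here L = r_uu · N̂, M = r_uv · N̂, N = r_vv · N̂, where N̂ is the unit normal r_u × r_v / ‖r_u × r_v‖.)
L = 0;  M = 0;  N = 20*sqrt(26)/13

Compute the unit normal N̂(u, v) = (-5*sqrt(26)*u*cos(v)/(26*Abs(u)), -5*sqrt(26)*u*sin(v)/(26*Abs(u)), sqrt(26)*u/(26*Abs(u))), and the second partials r_uu, r_uv, r_vv. Take dot products:
  L(u, v) = r_uu · N̂ = 0,
  M(u, v) = r_uv · N̂ = 0,
  N(u, v) = r_vv · N̂ = 5*sqrt(26)*u^2/(26*Abs(u)).
Evaluating at (u, v) = (8, 2*pi/5):
  L = 0, M = 0, N = 20*sqrt(26)/13.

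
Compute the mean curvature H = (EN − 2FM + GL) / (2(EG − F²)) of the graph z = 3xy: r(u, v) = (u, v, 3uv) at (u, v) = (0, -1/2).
H = 0

With E = 9*v^2 + 1, F = 9*u*v, G = 9*u^2 + 1, L = 0, M = 3/sqrt(9*u^2 + 9*v^2 + 1), N = 0, assemble
  H = (EN − 2FM + GL) / (2(EG − F²)) = -27*u*v/(9*u^2 + 9*v^2 + 1)^(3/2).
At (u, v) = (0, -1/2): H = 0.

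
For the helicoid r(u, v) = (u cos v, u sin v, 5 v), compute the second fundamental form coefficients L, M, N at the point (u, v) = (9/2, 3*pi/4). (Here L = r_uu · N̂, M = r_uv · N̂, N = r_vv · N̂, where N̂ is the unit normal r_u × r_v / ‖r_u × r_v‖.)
L = 0;  M = -10*sqrt(181)/181;  N = 0

Compute the unit normal N̂(u, v) = (5*sin(v)/sqrt(u^2 + 25), -5*cos(v)/sqrt(u^2 + 25), u/sqrt(u^2 + 25)), and the second partials r_uu, r_uv, r_vv. Take dot products:
  L(u, v) = r_uu · N̂ = 0,
  M(u, v) = r_uv · N̂ = -5/sqrt(u^2 + 25),
  N(u, v) = r_vv · N̂ = 0.
Evaluating at (u, v) = (9/2, 3*pi/4):
  L = 0, M = -10*sqrt(181)/181, N = 0.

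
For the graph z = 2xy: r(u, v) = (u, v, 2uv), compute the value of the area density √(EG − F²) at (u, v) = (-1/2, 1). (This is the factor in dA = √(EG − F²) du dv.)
√(EG − F²)|_{(-1/2, 1)} = sqrt(6)

E = 4*v^2 + 1, F = 4*u*v, G = 4*u^2 + 1, so EG − F² = 4*u^2 + 4*v^2 + 1. Taking the positive square root: √(EG − F²) = sqrt(4*u^2 + 4*v^2 + 1). At (u, v) = (-1/2, 1): sqrt(6).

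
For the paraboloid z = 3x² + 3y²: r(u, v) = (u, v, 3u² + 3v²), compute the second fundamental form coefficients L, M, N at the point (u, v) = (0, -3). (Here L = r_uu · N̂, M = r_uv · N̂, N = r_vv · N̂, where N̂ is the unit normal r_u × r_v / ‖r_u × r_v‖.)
L = 6*sqrt(13)/65;  M = 0;  N = 6*sqrt(13)/65

Compute the unit normal N̂(u, v) = (-6*u/sqrt(36*u^2 + 36*v^2 + 1), -6*v/sqrt(36*u^2 + 36*v^2 + 1), 1/sqrt(36*u^2 + 36*v^2 + 1)), and the second partials r_uu, r_uv, r_vv. Take dot products:
  L(u, v) = r_uu · N̂ = 6/sqrt(36*u^2 + 36*v^2 + 1),
  M(u, v) = r_uv · N̂ = 0,
  N(u, v) = r_vv · N̂ = 6/sqrt(36*u^2 + 36*v^2 + 1).
Evaluating at (u, v) = (0, -3):
  L = 6*sqrt(13)/65, M = 0, N = 6*sqrt(13)/65.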